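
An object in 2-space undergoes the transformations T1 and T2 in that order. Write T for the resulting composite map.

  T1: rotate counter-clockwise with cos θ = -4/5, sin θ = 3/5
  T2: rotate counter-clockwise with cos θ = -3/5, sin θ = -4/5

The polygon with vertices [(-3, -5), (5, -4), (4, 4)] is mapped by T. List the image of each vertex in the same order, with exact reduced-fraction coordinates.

T1 rotate counter-clockwise with cos θ = -4/5, sin θ = 3/5: (-3, -5) → (27/5, 11/5); (5, -4) → (-8/5, 31/5); (4, 4) → (-28/5, -4/5)
T2 rotate counter-clockwise with cos θ = -3/5, sin θ = -4/5: (27/5, 11/5) → (-37/25, -141/25); (-8/5, 31/5) → (148/25, -61/25); (-28/5, -4/5) → (68/25, 124/25)

image vertices: (-37/25, -141/25), (148/25, -61/25), (68/25, 124/25)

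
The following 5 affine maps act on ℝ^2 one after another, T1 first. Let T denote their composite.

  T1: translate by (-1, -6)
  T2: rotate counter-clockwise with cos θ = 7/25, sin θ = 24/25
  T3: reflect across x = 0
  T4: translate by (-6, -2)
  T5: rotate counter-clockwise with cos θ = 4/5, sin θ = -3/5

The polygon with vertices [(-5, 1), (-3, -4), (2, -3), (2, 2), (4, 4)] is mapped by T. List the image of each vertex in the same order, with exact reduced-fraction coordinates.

image vertices: (-1599/125, -232/125), (-2096/125, 222/125), (-1759/125, 763/125), (-1174/125, 543/125), (-852/125, 689/125)

T1 translate by (-1, -6): (-5, 1) → (-6, -5); (-3, -4) → (-4, -10); (2, -3) → (1, -9); (2, 2) → (1, -4); (4, 4) → (3, -2)
T2 rotate counter-clockwise with cos θ = 7/25, sin θ = 24/25: (-6, -5) → (78/25, -179/25); (-4, -10) → (212/25, -166/25); (1, -9) → (223/25, -39/25); (1, -4) → (103/25, -4/25); (3, -2) → (69/25, 58/25)
T3 reflect across x = 0: (78/25, -179/25) → (-78/25, -179/25); (212/25, -166/25) → (-212/25, -166/25); (223/25, -39/25) → (-223/25, -39/25); (103/25, -4/25) → (-103/25, -4/25); (69/25, 58/25) → (-69/25, 58/25)
T4 translate by (-6, -2): (-78/25, -179/25) → (-228/25, -229/25); (-212/25, -166/25) → (-362/25, -216/25); (-223/25, -39/25) → (-373/25, -89/25); (-103/25, -4/25) → (-253/25, -54/25); (-69/25, 58/25) → (-219/25, 8/25)
T5 rotate counter-clockwise with cos θ = 4/5, sin θ = -3/5: (-228/25, -229/25) → (-1599/125, -232/125); (-362/25, -216/25) → (-2096/125, 222/125); (-373/25, -89/25) → (-1759/125, 763/125); (-253/25, -54/25) → (-1174/125, 543/125); (-219/25, 8/25) → (-852/125, 689/125)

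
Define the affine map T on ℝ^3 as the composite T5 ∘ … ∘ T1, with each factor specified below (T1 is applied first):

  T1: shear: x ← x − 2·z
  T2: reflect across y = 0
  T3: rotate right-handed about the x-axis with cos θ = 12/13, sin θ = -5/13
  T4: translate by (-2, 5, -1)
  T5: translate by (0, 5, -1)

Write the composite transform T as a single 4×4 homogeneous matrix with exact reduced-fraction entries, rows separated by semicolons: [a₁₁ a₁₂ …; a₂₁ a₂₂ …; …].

T = [1 0 -2 -2; 0 -12/13 5/13 10; 0 5/13 12/13 -2; 0 0 0 1]

T1 = [1 0 -2 0; 0 1 0 0; 0 0 1 0; 0 0 0 1]
T2·T1 = [1 0 -2 0; 0 -1 0 0; 0 0 1 0; 0 0 0 1]
T3·…·T1 = [1 0 -2 0; 0 -12/13 5/13 0; 0 5/13 12/13 0; 0 0 0 1]
T4·…·T1 = [1 0 -2 -2; 0 -12/13 5/13 5; 0 5/13 12/13 -1; 0 0 0 1]
T5·…·T1 = [1 0 -2 -2; 0 -12/13 5/13 10; 0 5/13 12/13 -2; 0 0 0 1]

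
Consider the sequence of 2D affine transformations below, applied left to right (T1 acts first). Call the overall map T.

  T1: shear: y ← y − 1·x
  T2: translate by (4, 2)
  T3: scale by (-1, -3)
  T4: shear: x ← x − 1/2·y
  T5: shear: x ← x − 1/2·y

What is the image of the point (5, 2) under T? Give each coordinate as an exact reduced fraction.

T1 shear: y ← y − 1·x: (5, 2) → (5, -3)
T2 translate by (4, 2): (5, -3) → (9, -1)
T3 scale by (-1, -3): (9, -1) → (-9, 3)
T4 shear: x ← x − 1/2·y: (-9, 3) → (-21/2, 3)
T5 shear: x ← x − 1/2·y: (-21/2, 3) → (-12, 3)

T(p) = (-12, 3)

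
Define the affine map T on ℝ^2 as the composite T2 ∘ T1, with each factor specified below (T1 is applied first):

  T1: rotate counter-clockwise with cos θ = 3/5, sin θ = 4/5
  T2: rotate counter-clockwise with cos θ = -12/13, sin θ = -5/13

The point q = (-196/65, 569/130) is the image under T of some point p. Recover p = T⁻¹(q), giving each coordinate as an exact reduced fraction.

T1 = [3/5 -4/5 0; 4/5 3/5 0; 0 0 1]
T2·T1 = [-16/65 63/65 0; -63/65 -16/65 0; 0 0 1]
det M = 1; M⁻¹ = [-16/65 -63/65 0; 63/65 -16/65 0; 0 0 1]
M⁻¹ · (-196/65, 569/130)ᵀ = (-7/2, -4)ᵀ

p = (-7/2, -4)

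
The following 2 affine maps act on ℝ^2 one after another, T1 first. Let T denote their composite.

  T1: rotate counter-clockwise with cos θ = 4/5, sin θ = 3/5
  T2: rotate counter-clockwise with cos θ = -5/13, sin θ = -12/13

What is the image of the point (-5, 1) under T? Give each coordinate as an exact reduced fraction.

T(p) = (-17/65, 331/65)

T1 rotate counter-clockwise with cos θ = 4/5, sin θ = 3/5: (-5, 1) → (-23/5, -11/5)
T2 rotate counter-clockwise with cos θ = -5/13, sin θ = -12/13: (-23/5, -11/5) → (-17/65, 331/65)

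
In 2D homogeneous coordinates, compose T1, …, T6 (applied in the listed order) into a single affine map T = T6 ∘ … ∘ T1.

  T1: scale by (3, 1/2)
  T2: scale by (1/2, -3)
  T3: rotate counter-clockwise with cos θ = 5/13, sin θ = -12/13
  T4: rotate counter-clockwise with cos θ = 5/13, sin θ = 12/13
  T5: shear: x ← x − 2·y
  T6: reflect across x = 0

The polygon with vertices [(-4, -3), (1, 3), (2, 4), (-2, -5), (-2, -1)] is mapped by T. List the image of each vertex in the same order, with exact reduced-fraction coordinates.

T1 scale by (3, 1/2): (-4, -3) → (-12, -3/2); (1, 3) → (3, 3/2); (2, 4) → (6, 2); (-2, -5) → (-6, -5/2); (-2, -1) → (-6, -1/2)
T2 scale by (1/2, -3): (-12, -3/2) → (-6, 9/2); (3, 3/2) → (3/2, -9/2); (6, 2) → (3, -6); (-6, -5/2) → (-3, 15/2); (-6, -1/2) → (-3, 3/2)
T3 rotate counter-clockwise with cos θ = 5/13, sin θ = -12/13: (-6, 9/2) → (24/13, 189/26); (3/2, -9/2) → (-93/26, -81/26); (3, -6) → (-57/13, -66/13); (-3, 15/2) → (75/13, 147/26); (-3, 3/2) → (3/13, 87/26)
T4 rotate counter-clockwise with cos θ = 5/13, sin θ = 12/13: (24/13, 189/26) → (-6, 9/2); (-93/26, -81/26) → (3/2, -9/2); (-57/13, -66/13) → (3, -6); (75/13, 147/26) → (-3, 15/2); (3/13, 87/26) → (-3, 3/2)
T5 shear: x ← x − 2·y: (-6, 9/2) → (-15, 9/2); (3/2, -9/2) → (21/2, -9/2); (3, -6) → (15, -6); (-3, 15/2) → (-18, 15/2); (-3, 3/2) → (-6, 3/2)
T6 reflect across x = 0: (-15, 9/2) → (15, 9/2); (21/2, -9/2) → (-21/2, -9/2); (15, -6) → (-15, -6); (-18, 15/2) → (18, 15/2); (-6, 3/2) → (6, 3/2)

image vertices: (15, 9/2), (-21/2, -9/2), (-15, -6), (18, 15/2), (6, 3/2)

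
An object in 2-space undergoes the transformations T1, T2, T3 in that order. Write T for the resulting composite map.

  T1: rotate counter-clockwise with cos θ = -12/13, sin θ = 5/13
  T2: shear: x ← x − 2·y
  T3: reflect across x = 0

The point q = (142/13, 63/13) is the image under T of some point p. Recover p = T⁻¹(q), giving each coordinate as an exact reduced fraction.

T1 = [-12/13 -5/13 0; 5/13 -12/13 0; 0 0 1]
T2·T1 = [-22/13 19/13 0; 5/13 -12/13 0; 0 0 1]
T3·…·T1 = [22/13 -19/13 0; 5/13 -12/13 0; 0 0 1]
det M = -1; M⁻¹ = [12/13 -19/13 0; 5/13 -22/13 0; 0 0 1]
M⁻¹ · (142/13, 63/13)ᵀ = (3, -4)ᵀ

p = (3, -4)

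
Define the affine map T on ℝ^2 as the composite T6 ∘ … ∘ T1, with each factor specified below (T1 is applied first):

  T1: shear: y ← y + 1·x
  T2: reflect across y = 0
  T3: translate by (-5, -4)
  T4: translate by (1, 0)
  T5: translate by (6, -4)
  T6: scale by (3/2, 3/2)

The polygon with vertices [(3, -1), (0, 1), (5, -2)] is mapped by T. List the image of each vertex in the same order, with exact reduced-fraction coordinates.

T1 shear: y ← y + 1·x: (3, -1) → (3, 2); (0, 1) → (0, 1); (5, -2) → (5, 3)
T2 reflect across y = 0: (3, 2) → (3, -2); (0, 1) → (0, -1); (5, 3) → (5, -3)
T3 translate by (-5, -4): (3, -2) → (-2, -6); (0, -1) → (-5, -5); (5, -3) → (0, -7)
T4 translate by (1, 0): (-2, -6) → (-1, -6); (-5, -5) → (-4, -5); (0, -7) → (1, -7)
T5 translate by (6, -4): (-1, -6) → (5, -10); (-4, -5) → (2, -9); (1, -7) → (7, -11)
T6 scale by (3/2, 3/2): (5, -10) → (15/2, -15); (2, -9) → (3, -27/2); (7, -11) → (21/2, -33/2)

image vertices: (15/2, -15), (3, -27/2), (21/2, -33/2)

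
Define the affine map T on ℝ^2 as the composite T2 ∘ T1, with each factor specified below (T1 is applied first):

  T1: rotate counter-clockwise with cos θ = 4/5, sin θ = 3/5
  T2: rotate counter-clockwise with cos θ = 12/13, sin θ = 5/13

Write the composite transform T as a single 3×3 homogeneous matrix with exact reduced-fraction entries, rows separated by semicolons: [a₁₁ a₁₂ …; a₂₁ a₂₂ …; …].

T = [33/65 -56/65 0; 56/65 33/65 0; 0 0 1]

T1 = [4/5 -3/5 0; 3/5 4/5 0; 0 0 1]
T2·T1 = [33/65 -56/65 0; 56/65 33/65 0; 0 0 1]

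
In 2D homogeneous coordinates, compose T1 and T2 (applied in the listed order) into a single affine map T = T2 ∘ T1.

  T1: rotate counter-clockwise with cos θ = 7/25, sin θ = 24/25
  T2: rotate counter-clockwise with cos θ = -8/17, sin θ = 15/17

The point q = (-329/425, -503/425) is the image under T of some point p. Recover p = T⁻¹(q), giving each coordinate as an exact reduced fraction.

T1 = [7/25 -24/25 0; 24/25 7/25 0; 0 0 1]
T2·T1 = [-416/425 87/425 0; -87/425 -416/425 0; 0 0 1]
det M = 1; M⁻¹ = [-416/425 -87/425 0; 87/425 -416/425 0; 0 0 1]
M⁻¹ · (-329/425, -503/425)ᵀ = (1, 1)ᵀ

p = (1, 1)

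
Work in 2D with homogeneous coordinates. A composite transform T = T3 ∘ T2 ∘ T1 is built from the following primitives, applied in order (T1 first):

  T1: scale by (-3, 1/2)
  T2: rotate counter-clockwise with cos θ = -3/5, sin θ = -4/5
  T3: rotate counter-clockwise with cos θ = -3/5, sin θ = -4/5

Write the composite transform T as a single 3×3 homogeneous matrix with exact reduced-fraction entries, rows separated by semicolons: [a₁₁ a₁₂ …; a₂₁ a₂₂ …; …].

T = [21/25 -12/25 0; -72/25 -7/50 0; 0 0 1]

T1 = [-3 0 0; 0 1/2 0; 0 0 1]
T2·T1 = [9/5 2/5 0; 12/5 -3/10 0; 0 0 1]
T3·…·T1 = [21/25 -12/25 0; -72/25 -7/50 0; 0 0 1]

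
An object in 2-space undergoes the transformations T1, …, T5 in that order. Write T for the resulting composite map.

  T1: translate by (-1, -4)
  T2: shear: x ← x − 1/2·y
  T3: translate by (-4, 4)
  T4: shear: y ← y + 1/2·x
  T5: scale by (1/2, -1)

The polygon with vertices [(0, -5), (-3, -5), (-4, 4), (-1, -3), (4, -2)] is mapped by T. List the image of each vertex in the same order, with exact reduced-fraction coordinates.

image vertices: (-1/4, 21/4), (-7/4, 27/4), (-9/2, 1/2), (-5/4, 17/4), (1, 1)

T1 translate by (-1, -4): (0, -5) → (-1, -9); (-3, -5) → (-4, -9); (-4, 4) → (-5, 0); (-1, -3) → (-2, -7); (4, -2) → (3, -6)
T2 shear: x ← x − 1/2·y: (-1, -9) → (7/2, -9); (-4, -9) → (1/2, -9); (-5, 0) → (-5, 0); (-2, -7) → (3/2, -7); (3, -6) → (6, -6)
T3 translate by (-4, 4): (7/2, -9) → (-1/2, -5); (1/2, -9) → (-7/2, -5); (-5, 0) → (-9, 4); (3/2, -7) → (-5/2, -3); (6, -6) → (2, -2)
T4 shear: y ← y + 1/2·x: (-1/2, -5) → (-1/2, -21/4); (-7/2, -5) → (-7/2, -27/4); (-9, 4) → (-9, -1/2); (-5/2, -3) → (-5/2, -17/4); (2, -2) → (2, -1)
T5 scale by (1/2, -1): (-1/2, -21/4) → (-1/4, 21/4); (-7/2, -27/4) → (-7/4, 27/4); (-9, -1/2) → (-9/2, 1/2); (-5/2, -17/4) → (-5/4, 17/4); (2, -1) → (1, 1)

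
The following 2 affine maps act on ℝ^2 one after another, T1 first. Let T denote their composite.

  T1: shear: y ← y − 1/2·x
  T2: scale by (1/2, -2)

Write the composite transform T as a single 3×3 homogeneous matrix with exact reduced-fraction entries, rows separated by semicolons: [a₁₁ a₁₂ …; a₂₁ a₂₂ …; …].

T1 = [1 0 0; -1/2 1 0; 0 0 1]
T2·T1 = [1/2 0 0; 1 -2 0; 0 0 1]

T = [1/2 0 0; 1 -2 0; 0 0 1]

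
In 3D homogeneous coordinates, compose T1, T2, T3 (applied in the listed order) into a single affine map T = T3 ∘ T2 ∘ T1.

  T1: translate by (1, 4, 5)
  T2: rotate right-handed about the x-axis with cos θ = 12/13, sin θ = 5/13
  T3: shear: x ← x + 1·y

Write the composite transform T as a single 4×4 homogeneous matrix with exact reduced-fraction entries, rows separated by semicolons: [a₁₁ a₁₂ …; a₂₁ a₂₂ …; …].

T = [1 12/13 -5/13 36/13; 0 12/13 -5/13 23/13; 0 5/13 12/13 80/13; 0 0 0 1]

T1 = [1 0 0 1; 0 1 0 4; 0 0 1 5; 0 0 0 1]
T2·T1 = [1 0 0 1; 0 12/13 -5/13 23/13; 0 5/13 12/13 80/13; 0 0 0 1]
T3·…·T1 = [1 12/13 -5/13 36/13; 0 12/13 -5/13 23/13; 0 5/13 12/13 80/13; 0 0 0 1]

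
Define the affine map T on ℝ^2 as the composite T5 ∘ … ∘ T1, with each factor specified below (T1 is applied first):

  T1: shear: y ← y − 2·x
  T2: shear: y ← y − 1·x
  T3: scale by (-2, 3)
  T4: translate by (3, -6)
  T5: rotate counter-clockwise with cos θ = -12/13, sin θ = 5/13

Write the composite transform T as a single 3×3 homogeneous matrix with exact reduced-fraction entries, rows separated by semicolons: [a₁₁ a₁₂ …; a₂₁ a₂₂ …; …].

T = [69/13 -15/13 -6/13; 98/13 -36/13 87/13; 0 0 1]

T1 = [1 0 0; -2 1 0; 0 0 1]
T2·T1 = [1 0 0; -3 1 0; 0 0 1]
T3·…·T1 = [-2 0 0; -9 3 0; 0 0 1]
T4·…·T1 = [-2 0 3; -9 3 -6; 0 0 1]
T5·…·T1 = [69/13 -15/13 -6/13; 98/13 -36/13 87/13; 0 0 1]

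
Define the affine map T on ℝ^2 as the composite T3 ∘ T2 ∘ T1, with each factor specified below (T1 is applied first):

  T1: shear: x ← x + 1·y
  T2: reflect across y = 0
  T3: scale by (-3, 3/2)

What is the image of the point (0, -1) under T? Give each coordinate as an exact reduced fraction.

T(p) = (3, 3/2)

T1 shear: x ← x + 1·y: (0, -1) → (-1, -1)
T2 reflect across y = 0: (-1, -1) → (-1, 1)
T3 scale by (-3, 3/2): (-1, 1) → (3, 3/2)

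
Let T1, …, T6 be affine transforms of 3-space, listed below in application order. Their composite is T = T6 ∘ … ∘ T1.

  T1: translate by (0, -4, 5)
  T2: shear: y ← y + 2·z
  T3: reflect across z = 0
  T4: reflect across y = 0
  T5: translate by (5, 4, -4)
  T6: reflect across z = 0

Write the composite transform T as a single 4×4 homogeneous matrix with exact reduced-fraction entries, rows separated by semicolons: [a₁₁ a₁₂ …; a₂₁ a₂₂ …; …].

T = [1 0 0 5; 0 -1 -2 -2; 0 0 1 9; 0 0 0 1]

T1 = [1 0 0 0; 0 1 0 -4; 0 0 1 5; 0 0 0 1]
T2·T1 = [1 0 0 0; 0 1 2 6; 0 0 1 5; 0 0 0 1]
T3·…·T1 = [1 0 0 0; 0 1 2 6; 0 0 -1 -5; 0 0 0 1]
T4·…·T1 = [1 0 0 0; 0 -1 -2 -6; 0 0 -1 -5; 0 0 0 1]
T5·…·T1 = [1 0 0 5; 0 -1 -2 -2; 0 0 -1 -9; 0 0 0 1]
T6·…·T1 = [1 0 0 5; 0 -1 -2 -2; 0 0 1 9; 0 0 0 1]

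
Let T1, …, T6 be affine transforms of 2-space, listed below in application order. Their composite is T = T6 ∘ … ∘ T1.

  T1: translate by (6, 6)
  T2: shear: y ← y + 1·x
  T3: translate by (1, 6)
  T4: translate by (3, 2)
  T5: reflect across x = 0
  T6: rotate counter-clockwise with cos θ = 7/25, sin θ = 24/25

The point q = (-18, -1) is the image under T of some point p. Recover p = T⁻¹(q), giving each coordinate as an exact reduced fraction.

p = (-4, 1)

T1 = [1 0 6; 0 1 6; 0 0 1]
T2·T1 = [1 0 6; 1 1 12; 0 0 1]
T3·…·T1 = [1 0 7; 1 1 18; 0 0 1]
T4·…·T1 = [1 0 10; 1 1 20; 0 0 1]
T5·…·T1 = [-1 0 -10; 1 1 20; 0 0 1]
T6·…·T1 = [-31/25 -24/25 -22; -17/25 7/25 -4; 0 0 1]
det M = -1; M⁻¹ = [-7/25 -24/25 -10; -17/25 31/25 -10; 0 0 1]
M⁻¹ · (-18, -1)ᵀ = (-4, 1)ᵀ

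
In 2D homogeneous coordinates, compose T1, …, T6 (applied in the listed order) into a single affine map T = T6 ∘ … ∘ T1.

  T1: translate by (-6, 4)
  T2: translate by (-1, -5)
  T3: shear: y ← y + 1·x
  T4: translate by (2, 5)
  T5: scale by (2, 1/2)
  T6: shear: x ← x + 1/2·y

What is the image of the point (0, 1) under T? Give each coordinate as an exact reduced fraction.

T(p) = (-21/2, -1)

T1 translate by (-6, 4): (0, 1) → (-6, 5)
T2 translate by (-1, -5): (-6, 5) → (-7, 0)
T3 shear: y ← y + 1·x: (-7, 0) → (-7, -7)
T4 translate by (2, 5): (-7, -7) → (-5, -2)
T5 scale by (2, 1/2): (-5, -2) → (-10, -1)
T6 shear: x ← x + 1/2·y: (-10, -1) → (-21/2, -1)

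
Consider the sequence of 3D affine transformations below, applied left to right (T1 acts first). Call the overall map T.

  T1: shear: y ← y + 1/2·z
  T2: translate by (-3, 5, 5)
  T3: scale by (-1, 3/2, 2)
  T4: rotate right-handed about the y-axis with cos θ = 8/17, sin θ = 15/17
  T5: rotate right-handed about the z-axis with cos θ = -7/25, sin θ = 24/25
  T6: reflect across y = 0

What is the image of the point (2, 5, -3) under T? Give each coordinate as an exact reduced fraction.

T1 shear: y ← y + 1/2·z: (2, 5, -3) → (2, 7/2, -3)
T2 translate by (-3, 5, 5): (2, 7/2, -3) → (-1, 17/2, 2)
T3 scale by (-1, 3/2, 2): (-1, 17/2, 2) → (1, 51/4, 4)
T4 rotate right-handed about the y-axis with cos θ = 8/17, sin θ = 15/17: (1, 51/4, 4) → (4, 51/4, 1)
T5 rotate right-handed about the z-axis with cos θ = -7/25, sin θ = 24/25: (4, 51/4, 1) → (-334/25, 27/100, 1)
T6 reflect across y = 0: (-334/25, 27/100, 1) → (-334/25, -27/100, 1)

T(p) = (-334/25, -27/100, 1)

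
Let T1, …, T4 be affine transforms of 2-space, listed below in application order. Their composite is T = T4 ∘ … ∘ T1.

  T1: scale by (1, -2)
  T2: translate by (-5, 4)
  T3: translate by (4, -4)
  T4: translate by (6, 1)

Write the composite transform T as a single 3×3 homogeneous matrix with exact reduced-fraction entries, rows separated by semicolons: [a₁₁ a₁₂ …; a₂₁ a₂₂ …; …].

T = [1 0 5; 0 -2 1; 0 0 1]

T1 = [1 0 0; 0 -2 0; 0 0 1]
T2·T1 = [1 0 -5; 0 -2 4; 0 0 1]
T3·…·T1 = [1 0 -1; 0 -2 0; 0 0 1]
T4·…·T1 = [1 0 5; 0 -2 1; 0 0 1]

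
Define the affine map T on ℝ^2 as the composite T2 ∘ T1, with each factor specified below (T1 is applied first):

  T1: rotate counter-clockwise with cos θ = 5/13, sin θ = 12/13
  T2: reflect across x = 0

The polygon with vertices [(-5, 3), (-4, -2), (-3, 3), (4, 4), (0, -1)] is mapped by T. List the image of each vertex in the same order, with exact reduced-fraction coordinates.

image vertices: (61/13, -45/13), (-4/13, -58/13), (51/13, -21/13), (28/13, 68/13), (-12/13, -5/13)

T1 rotate counter-clockwise with cos θ = 5/13, sin θ = 12/13: (-5, 3) → (-61/13, -45/13); (-4, -2) → (4/13, -58/13); (-3, 3) → (-51/13, -21/13); (4, 4) → (-28/13, 68/13); (0, -1) → (12/13, -5/13)
T2 reflect across x = 0: (-61/13, -45/13) → (61/13, -45/13); (4/13, -58/13) → (-4/13, -58/13); (-51/13, -21/13) → (51/13, -21/13); (-28/13, 68/13) → (28/13, 68/13); (12/13, -5/13) → (-12/13, -5/13)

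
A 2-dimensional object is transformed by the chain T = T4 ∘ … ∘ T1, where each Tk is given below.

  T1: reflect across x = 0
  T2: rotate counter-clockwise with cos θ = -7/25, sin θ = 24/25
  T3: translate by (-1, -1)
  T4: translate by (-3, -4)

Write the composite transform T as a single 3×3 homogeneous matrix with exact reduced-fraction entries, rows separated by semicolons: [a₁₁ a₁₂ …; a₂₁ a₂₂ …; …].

T = [7/25 -24/25 -4; -24/25 -7/25 -5; 0 0 1]

T1 = [-1 0 0; 0 1 0; 0 0 1]
T2·T1 = [7/25 -24/25 0; -24/25 -7/25 0; 0 0 1]
T3·…·T1 = [7/25 -24/25 -1; -24/25 -7/25 -1; 0 0 1]
T4·…·T1 = [7/25 -24/25 -4; -24/25 -7/25 -5; 0 0 1]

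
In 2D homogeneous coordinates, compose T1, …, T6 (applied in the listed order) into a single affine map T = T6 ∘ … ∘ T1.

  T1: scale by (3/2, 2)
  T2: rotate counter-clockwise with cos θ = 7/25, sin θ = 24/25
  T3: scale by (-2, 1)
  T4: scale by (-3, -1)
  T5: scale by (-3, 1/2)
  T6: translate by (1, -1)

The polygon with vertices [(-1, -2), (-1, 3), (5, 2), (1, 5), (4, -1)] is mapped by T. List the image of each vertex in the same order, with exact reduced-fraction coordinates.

T1 scale by (3/2, 2): (-1, -2) → (-3/2, -4); (-1, 3) → (-3/2, 6); (5, 2) → (15/2, 4); (1, 5) → (3/2, 10); (4, -1) → (6, -2)
T2 rotate counter-clockwise with cos θ = 7/25, sin θ = 24/25: (-3/2, -4) → (171/50, -64/25); (-3/2, 6) → (-309/50, 6/25); (15/2, 4) → (-87/50, 208/25); (3/2, 10) → (-459/50, 106/25); (6, -2) → (18/5, 26/5)
T3 scale by (-2, 1): (171/50, -64/25) → (-171/25, -64/25); (-309/50, 6/25) → (309/25, 6/25); (-87/50, 208/25) → (87/25, 208/25); (-459/50, 106/25) → (459/25, 106/25); (18/5, 26/5) → (-36/5, 26/5)
T4 scale by (-3, -1): (-171/25, -64/25) → (513/25, 64/25); (309/25, 6/25) → (-927/25, -6/25); (87/25, 208/25) → (-261/25, -208/25); (459/25, 106/25) → (-1377/25, -106/25); (-36/5, 26/5) → (108/5, -26/5)
T5 scale by (-3, 1/2): (513/25, 64/25) → (-1539/25, 32/25); (-927/25, -6/25) → (2781/25, -3/25); (-261/25, -208/25) → (783/25, -104/25); (-1377/25, -106/25) → (4131/25, -53/25); (108/5, -26/5) → (-324/5, -13/5)
T6 translate by (1, -1): (-1539/25, 32/25) → (-1514/25, 7/25); (2781/25, -3/25) → (2806/25, -28/25); (783/25, -104/25) → (808/25, -129/25); (4131/25, -53/25) → (4156/25, -78/25); (-324/5, -13/5) → (-319/5, -18/5)

image vertices: (-1514/25, 7/25), (2806/25, -28/25), (808/25, -129/25), (4156/25, -78/25), (-319/5, -18/5)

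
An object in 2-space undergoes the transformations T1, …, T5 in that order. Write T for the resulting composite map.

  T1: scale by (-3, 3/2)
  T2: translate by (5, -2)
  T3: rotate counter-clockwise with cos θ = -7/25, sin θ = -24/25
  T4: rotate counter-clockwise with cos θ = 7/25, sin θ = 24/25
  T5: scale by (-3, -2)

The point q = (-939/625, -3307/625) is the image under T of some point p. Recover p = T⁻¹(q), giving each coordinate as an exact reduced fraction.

T1 = [-3 0 0; 0 3/2 0; 0 0 1]
T2·T1 = [-3 0 5; 0 3/2 -2; 0 0 1]
T3·…·T1 = [21/25 36/25 -83/25; 72/25 -21/50 -106/25; 0 0 1]
T4·…·T1 = [-1581/625 504/625 1963/625; 1008/625 1581/1250 -2734/625; 0 0 1]
T5·…·T1 = [4743/625 -1512/625 -5889/625; -2016/625 -1581/625 5468/625; 0 0 1]
det M = -27; M⁻¹ = [527/5625 -56/625 5/3; -224/1875 -527/1875 4/3; 0 0 1]
M⁻¹ · (-939/625, -3307/625)ᵀ = (2, 3)ᵀ

p = (2, 3)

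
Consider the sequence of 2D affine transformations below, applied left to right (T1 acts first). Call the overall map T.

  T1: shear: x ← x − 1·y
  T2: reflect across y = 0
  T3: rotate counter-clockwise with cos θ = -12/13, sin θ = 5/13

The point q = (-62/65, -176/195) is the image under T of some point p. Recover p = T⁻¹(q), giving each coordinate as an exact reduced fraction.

T1 = [1 -1 0; 0 1 0; 0 0 1]
T2·T1 = [1 -1 0; 0 -1 0; 0 0 1]
T3·…·T1 = [-12/13 17/13 0; 5/13 7/13 0; 0 0 1]
det M = -1; M⁻¹ = [-7/13 17/13 0; 5/13 12/13 0; 0 0 1]
M⁻¹ · (-62/65, -176/195)ᵀ = (-2/3, -6/5)ᵀ

p = (-2/3, -6/5)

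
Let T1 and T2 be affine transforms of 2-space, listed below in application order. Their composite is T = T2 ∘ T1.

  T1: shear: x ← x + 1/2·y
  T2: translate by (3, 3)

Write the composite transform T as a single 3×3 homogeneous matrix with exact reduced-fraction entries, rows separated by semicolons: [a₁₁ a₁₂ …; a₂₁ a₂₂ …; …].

T1 = [1 1/2 0; 0 1 0; 0 0 1]
T2·T1 = [1 1/2 3; 0 1 3; 0 0 1]

T = [1 1/2 3; 0 1 3; 0 0 1]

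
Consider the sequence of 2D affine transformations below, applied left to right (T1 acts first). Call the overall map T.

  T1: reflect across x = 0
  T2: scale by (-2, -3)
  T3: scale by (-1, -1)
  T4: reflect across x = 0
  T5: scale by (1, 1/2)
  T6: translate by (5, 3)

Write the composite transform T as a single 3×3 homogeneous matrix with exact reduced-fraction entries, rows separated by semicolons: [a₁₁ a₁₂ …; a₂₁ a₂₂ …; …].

T = [2 0 5; 0 3/2 3; 0 0 1]

T1 = [-1 0 0; 0 1 0; 0 0 1]
T2·T1 = [2 0 0; 0 -3 0; 0 0 1]
T3·…·T1 = [-2 0 0; 0 3 0; 0 0 1]
T4·…·T1 = [2 0 0; 0 3 0; 0 0 1]
T5·…·T1 = [2 0 0; 0 3/2 0; 0 0 1]
T6·…·T1 = [2 0 5; 0 3/2 3; 0 0 1]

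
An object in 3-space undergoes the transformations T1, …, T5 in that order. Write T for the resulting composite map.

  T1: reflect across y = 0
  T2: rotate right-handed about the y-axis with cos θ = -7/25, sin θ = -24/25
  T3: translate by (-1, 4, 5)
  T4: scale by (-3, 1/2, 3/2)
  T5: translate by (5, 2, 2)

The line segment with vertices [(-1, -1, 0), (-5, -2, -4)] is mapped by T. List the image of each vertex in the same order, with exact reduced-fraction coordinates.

image vertices: (179/25, 9/2, 403/50), (-193/25, 5, 199/50)

T1 reflect across y = 0: (-1, -1, 0) → (-1, 1, 0); (-5, -2, -4) → (-5, 2, -4)
T2 rotate right-handed about the y-axis with cos θ = -7/25, sin θ = -24/25: (-1, 1, 0) → (7/25, 1, -24/25); (-5, 2, -4) → (131/25, 2, -92/25)
T3 translate by (-1, 4, 5): (7/25, 1, -24/25) → (-18/25, 5, 101/25); (131/25, 2, -92/25) → (106/25, 6, 33/25)
T4 scale by (-3, 1/2, 3/2): (-18/25, 5, 101/25) → (54/25, 5/2, 303/50); (106/25, 6, 33/25) → (-318/25, 3, 99/50)
T5 translate by (5, 2, 2): (54/25, 5/2, 303/50) → (179/25, 9/2, 403/50); (-318/25, 3, 99/50) → (-193/25, 5, 199/50)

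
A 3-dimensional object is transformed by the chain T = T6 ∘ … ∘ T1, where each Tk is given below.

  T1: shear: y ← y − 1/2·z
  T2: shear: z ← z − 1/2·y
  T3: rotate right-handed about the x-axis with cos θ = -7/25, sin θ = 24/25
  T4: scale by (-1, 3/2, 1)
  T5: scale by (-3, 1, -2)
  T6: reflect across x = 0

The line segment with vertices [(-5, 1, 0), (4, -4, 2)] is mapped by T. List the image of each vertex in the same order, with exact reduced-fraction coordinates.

T1 shear: y ← y − 1/2·z: (-5, 1, 0) → (-5, 1, 0); (4, -4, 2) → (4, -5, 2)
T2 shear: z ← z − 1/2·y: (-5, 1, 0) → (-5, 1, -1/2); (4, -5, 2) → (4, -5, 9/2)
T3 rotate right-handed about the x-axis with cos θ = -7/25, sin θ = 24/25: (-5, 1, -1/2) → (-5, 1/5, 11/10); (4, -5, 9/2) → (4, -73/25, -303/50)
T4 scale by (-1, 3/2, 1): (-5, 1/5, 11/10) → (5, 3/10, 11/10); (4, -73/25, -303/50) → (-4, -219/50, -303/50)
T5 scale by (-3, 1, -2): (5, 3/10, 11/10) → (-15, 3/10, -11/5); (-4, -219/50, -303/50) → (12, -219/50, 303/25)
T6 reflect across x = 0: (-15, 3/10, -11/5) → (15, 3/10, -11/5); (12, -219/50, 303/25) → (-12, -219/50, 303/25)

image vertices: (15, 3/10, -11/5), (-12, -219/50, 303/25)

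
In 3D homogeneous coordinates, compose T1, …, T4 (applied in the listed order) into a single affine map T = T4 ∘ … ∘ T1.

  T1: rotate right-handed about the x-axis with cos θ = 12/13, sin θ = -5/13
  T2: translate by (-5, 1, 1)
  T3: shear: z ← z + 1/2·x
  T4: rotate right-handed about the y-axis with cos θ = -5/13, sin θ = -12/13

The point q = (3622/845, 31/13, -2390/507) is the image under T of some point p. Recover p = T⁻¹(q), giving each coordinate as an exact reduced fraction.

p = (-1, 4/3, 2/5)

T1 = [1 0 0 0; 0 12/13 5/13 0; 0 -5/13 12/13 0; 0 0 0 1]
T2·T1 = [1 0 0 -5; 0 12/13 5/13 1; 0 -5/13 12/13 1; 0 0 0 1]
T3·…·T1 = [1 0 0 -5; 0 12/13 5/13 1; 1/2 -5/13 12/13 -3/2; 0 0 0 1]
T4·…·T1 = [-11/13 60/169 -144/169 43/13; 0 12/13 5/13 1; 19/26 25/169 -60/169 -105/26; 0 0 0 1]
det M = 1; M⁻¹ = [-5/13 0 12/13 5; 95/338 12/13 55/169 -7/13; -114/169 5/13 -132/169 -17/13; 0 0 0 1]
M⁻¹ · (3622/845, 31/13, -2390/507)ᵀ = (-1, 4/3, 2/5)ᵀ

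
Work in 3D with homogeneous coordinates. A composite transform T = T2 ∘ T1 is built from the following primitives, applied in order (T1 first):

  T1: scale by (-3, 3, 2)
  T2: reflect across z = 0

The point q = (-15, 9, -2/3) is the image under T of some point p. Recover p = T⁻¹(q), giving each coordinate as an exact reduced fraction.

T1 = [-3 0 0 0; 0 3 0 0; 0 0 2 0; 0 0 0 1]
T2·T1 = [-3 0 0 0; 0 3 0 0; 0 0 -2 0; 0 0 0 1]
det M = 18; M⁻¹ = [-1/3 0 0 0; 0 1/3 0 0; 0 0 -1/2 0; 0 0 0 1]
M⁻¹ · (-15, 9, -2/3)ᵀ = (5, 3, 1/3)ᵀ

p = (5, 3, 1/3)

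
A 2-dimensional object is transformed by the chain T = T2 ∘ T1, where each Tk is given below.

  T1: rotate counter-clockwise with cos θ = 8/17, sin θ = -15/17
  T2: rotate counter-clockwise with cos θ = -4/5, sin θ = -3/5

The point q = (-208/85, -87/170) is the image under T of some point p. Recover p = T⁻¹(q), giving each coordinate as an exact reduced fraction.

p = (2, 3/2)

T1 = [8/17 15/17 0; -15/17 8/17 0; 0 0 1]
T2·T1 = [-77/85 -36/85 0; 36/85 -77/85 0; 0 0 1]
det M = 1; M⁻¹ = [-77/85 36/85 0; -36/85 -77/85 0; 0 0 1]
M⁻¹ · (-208/85, -87/170)ᵀ = (2, 3/2)ᵀ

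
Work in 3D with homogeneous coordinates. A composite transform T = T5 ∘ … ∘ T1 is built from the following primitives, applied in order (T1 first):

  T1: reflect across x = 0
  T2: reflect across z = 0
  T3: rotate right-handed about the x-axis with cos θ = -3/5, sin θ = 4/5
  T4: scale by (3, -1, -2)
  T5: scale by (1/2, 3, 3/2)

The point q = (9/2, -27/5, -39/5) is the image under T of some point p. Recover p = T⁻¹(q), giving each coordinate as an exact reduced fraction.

T1 = [-1 0 0 0; 0 1 0 0; 0 0 1 0; 0 0 0 1]
T2·T1 = [-1 0 0 0; 0 1 0 0; 0 0 -1 0; 0 0 0 1]
T3·…·T1 = [-1 0 0 0; 0 -3/5 4/5 0; 0 4/5 3/5 0; 0 0 0 1]
T4·…·T1 = [-3 0 0 0; 0 3/5 -4/5 0; 0 -8/5 -6/5 0; 0 0 0 1]
T5·…·T1 = [-3/2 0 0 0; 0 9/5 -12/5 0; 0 -12/5 -9/5 0; 0 0 0 1]
det M = 27/2; M⁻¹ = [-2/3 0 0 0; 0 1/5 -4/15 0; 0 -4/15 -1/5 0; 0 0 0 1]
M⁻¹ · (9/2, -27/5, -39/5)ᵀ = (-3, 1, 3)ᵀ

p = (-3, 1, 3)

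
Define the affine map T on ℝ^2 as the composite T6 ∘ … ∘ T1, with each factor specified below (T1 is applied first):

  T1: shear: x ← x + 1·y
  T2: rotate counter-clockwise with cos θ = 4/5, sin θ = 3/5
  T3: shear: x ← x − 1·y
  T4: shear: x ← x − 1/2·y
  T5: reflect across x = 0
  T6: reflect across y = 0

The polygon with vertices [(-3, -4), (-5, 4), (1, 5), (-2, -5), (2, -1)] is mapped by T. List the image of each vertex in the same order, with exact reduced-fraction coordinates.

image vertices: (-79/10, 37/5), (71/10, -13/5), (48/5, -38/5), (-97/10, 41/5), (-17/10, 1/5)

T1 shear: x ← x + 1·y: (-3, -4) → (-7, -4); (-5, 4) → (-1, 4); (1, 5) → (6, 5); (-2, -5) → (-7, -5); (2, -1) → (1, -1)
T2 rotate counter-clockwise with cos θ = 4/5, sin θ = 3/5: (-7, -4) → (-16/5, -37/5); (-1, 4) → (-16/5, 13/5); (6, 5) → (9/5, 38/5); (-7, -5) → (-13/5, -41/5); (1, -1) → (7/5, -1/5)
T3 shear: x ← x − 1·y: (-16/5, -37/5) → (21/5, -37/5); (-16/5, 13/5) → (-29/5, 13/5); (9/5, 38/5) → (-29/5, 38/5); (-13/5, -41/5) → (28/5, -41/5); (7/5, -1/5) → (8/5, -1/5)
T4 shear: x ← x − 1/2·y: (21/5, -37/5) → (79/10, -37/5); (-29/5, 13/5) → (-71/10, 13/5); (-29/5, 38/5) → (-48/5, 38/5); (28/5, -41/5) → (97/10, -41/5); (8/5, -1/5) → (17/10, -1/5)
T5 reflect across x = 0: (79/10, -37/5) → (-79/10, -37/5); (-71/10, 13/5) → (71/10, 13/5); (-48/5, 38/5) → (48/5, 38/5); (97/10, -41/5) → (-97/10, -41/5); (17/10, -1/5) → (-17/10, -1/5)
T6 reflect across y = 0: (-79/10, -37/5) → (-79/10, 37/5); (71/10, 13/5) → (71/10, -13/5); (48/5, 38/5) → (48/5, -38/5); (-97/10, -41/5) → (-97/10, 41/5); (-17/10, -1/5) → (-17/10, 1/5)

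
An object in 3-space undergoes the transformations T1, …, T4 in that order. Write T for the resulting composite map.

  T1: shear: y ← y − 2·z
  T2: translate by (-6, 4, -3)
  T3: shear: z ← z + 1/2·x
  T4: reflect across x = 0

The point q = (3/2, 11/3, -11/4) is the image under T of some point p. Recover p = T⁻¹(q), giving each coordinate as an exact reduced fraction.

T1 = [1 0 0 0; 0 1 -2 0; 0 0 1 0; 0 0 0 1]
T2·T1 = [1 0 0 -6; 0 1 -2 4; 0 0 1 -3; 0 0 0 1]
T3·…·T1 = [1 0 0 -6; 0 1 -2 4; 1/2 0 1 -6; 0 0 0 1]
T4·…·T1 = [-1 0 0 6; 0 1 -2 4; 1/2 0 1 -6; 0 0 0 1]
det M = -1; M⁻¹ = [-1 0 0 6; 1 1 2 2; 1/2 0 1 3; 0 0 0 1]
M⁻¹ · (3/2, 11/3, -11/4)ᵀ = (9/2, 5/3, 1)ᵀ

p = (9/2, 5/3, 1)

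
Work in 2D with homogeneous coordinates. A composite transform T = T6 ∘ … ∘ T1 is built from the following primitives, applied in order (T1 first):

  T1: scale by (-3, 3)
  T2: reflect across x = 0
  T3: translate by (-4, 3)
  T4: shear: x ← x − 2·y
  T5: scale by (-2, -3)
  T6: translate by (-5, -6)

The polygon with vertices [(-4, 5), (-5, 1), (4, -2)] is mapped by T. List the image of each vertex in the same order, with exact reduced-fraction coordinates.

image vertices: (99, -60), (57, -24), (-33, 3)

T1 scale by (-3, 3): (-4, 5) → (12, 15); (-5, 1) → (15, 3); (4, -2) → (-12, -6)
T2 reflect across x = 0: (12, 15) → (-12, 15); (15, 3) → (-15, 3); (-12, -6) → (12, -6)
T3 translate by (-4, 3): (-12, 15) → (-16, 18); (-15, 3) → (-19, 6); (12, -6) → (8, -3)
T4 shear: x ← x − 2·y: (-16, 18) → (-52, 18); (-19, 6) → (-31, 6); (8, -3) → (14, -3)
T5 scale by (-2, -3): (-52, 18) → (104, -54); (-31, 6) → (62, -18); (14, -3) → (-28, 9)
T6 translate by (-5, -6): (104, -54) → (99, -60); (62, -18) → (57, -24); (-28, 9) → (-33, 3)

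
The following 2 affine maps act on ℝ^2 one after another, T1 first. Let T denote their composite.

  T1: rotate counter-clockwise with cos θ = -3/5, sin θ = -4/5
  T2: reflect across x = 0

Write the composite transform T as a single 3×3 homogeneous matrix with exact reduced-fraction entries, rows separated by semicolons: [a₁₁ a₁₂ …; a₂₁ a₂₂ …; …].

T1 = [-3/5 4/5 0; -4/5 -3/5 0; 0 0 1]
T2·T1 = [3/5 -4/5 0; -4/5 -3/5 0; 0 0 1]

T = [3/5 -4/5 0; -4/5 -3/5 0; 0 0 1]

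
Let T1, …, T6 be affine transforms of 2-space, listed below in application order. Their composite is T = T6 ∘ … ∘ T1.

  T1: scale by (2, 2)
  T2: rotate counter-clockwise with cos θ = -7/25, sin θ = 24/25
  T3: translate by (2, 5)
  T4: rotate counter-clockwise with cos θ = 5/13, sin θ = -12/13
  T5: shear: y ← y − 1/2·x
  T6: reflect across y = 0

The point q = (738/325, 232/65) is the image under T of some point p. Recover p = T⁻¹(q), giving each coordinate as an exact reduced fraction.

p = (-2, 0)

T1 = [2 0 0; 0 2 0; 0 0 1]
T2·T1 = [-14/25 -48/25 0; 48/25 -14/25 0; 0 0 1]
T3·…·T1 = [-14/25 -48/25 2; 48/25 -14/25 5; 0 0 1]
T4·…·T1 = [506/325 -408/325 70/13; 408/325 506/325 1/13; 0 0 1]
T5·…·T1 = [506/325 -408/325 70/13; 31/65 142/65 -34/13; 0 0 1]
T6·…·T1 = [506/325 -408/325 70/13; -31/65 -142/65 34/13; 0 0 1]
det M = -4; M⁻¹ = [71/130 -102/325 -53/25; -31/260 -253/650 83/50; 0 0 1]
M⁻¹ · (738/325, 232/65)ᵀ = (-2, 0)ᵀ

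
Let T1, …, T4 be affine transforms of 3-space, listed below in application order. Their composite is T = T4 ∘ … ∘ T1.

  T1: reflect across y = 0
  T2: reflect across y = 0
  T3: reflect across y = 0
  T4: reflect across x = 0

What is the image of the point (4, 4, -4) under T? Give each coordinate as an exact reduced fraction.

T1 reflect across y = 0: (4, 4, -4) → (4, -4, -4)
T2 reflect across y = 0: (4, -4, -4) → (4, 4, -4)
T3 reflect across y = 0: (4, 4, -4) → (4, -4, -4)
T4 reflect across x = 0: (4, -4, -4) → (-4, -4, -4)

T(p) = (-4, -4, -4)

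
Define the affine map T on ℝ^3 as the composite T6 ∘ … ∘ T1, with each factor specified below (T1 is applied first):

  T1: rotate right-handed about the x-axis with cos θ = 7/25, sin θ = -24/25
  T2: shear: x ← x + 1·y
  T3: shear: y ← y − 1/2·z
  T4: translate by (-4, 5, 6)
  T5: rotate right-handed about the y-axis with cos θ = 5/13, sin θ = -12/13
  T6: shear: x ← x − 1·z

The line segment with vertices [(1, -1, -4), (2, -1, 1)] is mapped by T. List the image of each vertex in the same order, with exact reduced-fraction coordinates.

T1 rotate right-handed about the x-axis with cos θ = 7/25, sin θ = -24/25: (1, -1, -4) → (1, -103/25, -4/25); (2, -1, 1) → (2, 17/25, 31/25)
T2 shear: x ← x + 1·y: (1, -103/25, -4/25) → (-78/25, -103/25, -4/25); (2, 17/25, 31/25) → (67/25, 17/25, 31/25)
T3 shear: y ← y − 1/2·z: (-78/25, -103/25, -4/25) → (-78/25, -101/25, -4/25); (67/25, 17/25, 31/25) → (67/25, 3/50, 31/25)
T4 translate by (-4, 5, 6): (-78/25, -101/25, -4/25) → (-178/25, 24/25, 146/25); (67/25, 3/50, 31/25) → (-33/25, 253/50, 181/25)
T5 rotate right-handed about the y-axis with cos θ = 5/13, sin θ = -12/13: (-178/25, 24/25, 146/25) → (-2642/325, 24/25, -1406/325); (-33/25, 253/50, 181/25) → (-2337/325, 253/50, 509/325)
T6 shear: x ← x − 1·z: (-2642/325, 24/25, -1406/325) → (-1236/325, 24/25, -1406/325); (-2337/325, 253/50, 509/325) → (-2846/325, 253/50, 509/325)

image vertices: (-1236/325, 24/25, -1406/325), (-2846/325, 253/50, 509/325)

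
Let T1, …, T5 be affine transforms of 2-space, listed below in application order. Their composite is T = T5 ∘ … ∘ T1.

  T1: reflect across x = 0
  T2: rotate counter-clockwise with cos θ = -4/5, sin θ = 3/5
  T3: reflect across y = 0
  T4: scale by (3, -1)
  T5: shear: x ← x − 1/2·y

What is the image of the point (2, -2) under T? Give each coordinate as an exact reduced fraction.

T1 reflect across x = 0: (2, -2) → (-2, -2)
T2 rotate counter-clockwise with cos θ = -4/5, sin θ = 3/5: (-2, -2) → (14/5, 2/5)
T3 reflect across y = 0: (14/5, 2/5) → (14/5, -2/5)
T4 scale by (3, -1): (14/5, -2/5) → (42/5, 2/5)
T5 shear: x ← x − 1/2·y: (42/5, 2/5) → (41/5, 2/5)

T(p) = (41/5, 2/5)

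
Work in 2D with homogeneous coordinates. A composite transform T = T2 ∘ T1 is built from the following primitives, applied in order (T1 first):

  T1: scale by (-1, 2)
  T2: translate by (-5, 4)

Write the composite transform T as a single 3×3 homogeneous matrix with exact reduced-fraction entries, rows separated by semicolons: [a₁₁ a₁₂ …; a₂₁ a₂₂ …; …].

T1 = [-1 0 0; 0 2 0; 0 0 1]
T2·T1 = [-1 0 -5; 0 2 4; 0 0 1]

T = [-1 0 -5; 0 2 4; 0 0 1]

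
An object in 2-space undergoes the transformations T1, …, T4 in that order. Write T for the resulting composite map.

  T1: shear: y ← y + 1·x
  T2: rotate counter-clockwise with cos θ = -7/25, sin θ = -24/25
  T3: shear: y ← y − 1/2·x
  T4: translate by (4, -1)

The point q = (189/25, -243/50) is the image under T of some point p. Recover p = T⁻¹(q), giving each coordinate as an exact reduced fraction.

p = (1, 3)

T1 = [1 0 0; 1 1 0; 0 0 1]
T2·T1 = [17/25 24/25 0; -31/25 -7/25 0; 0 0 1]
T3·…·T1 = [17/25 24/25 0; -79/50 -19/25 0; 0 0 1]
T4·…·T1 = [17/25 24/25 4; -79/50 -19/25 -1; 0 0 1]
det M = 1; M⁻¹ = [-19/25 -24/25 52/25; 79/50 17/25 -141/25; 0 0 1]
M⁻¹ · (189/25, -243/50)ᵀ = (1, 3)ᵀ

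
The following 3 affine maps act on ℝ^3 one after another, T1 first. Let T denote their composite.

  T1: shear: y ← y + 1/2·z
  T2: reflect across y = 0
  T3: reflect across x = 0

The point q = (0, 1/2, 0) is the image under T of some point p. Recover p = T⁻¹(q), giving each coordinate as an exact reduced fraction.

T1 = [1 0 0 0; 0 1 1/2 0; 0 0 1 0; 0 0 0 1]
T2·T1 = [1 0 0 0; 0 -1 -1/2 0; 0 0 1 0; 0 0 0 1]
T3·…·T1 = [-1 0 0 0; 0 -1 -1/2 0; 0 0 1 0; 0 0 0 1]
det M = 1; M⁻¹ = [-1 0 0 0; 0 -1 -1/2 0; 0 0 1 0; 0 0 0 1]
M⁻¹ · (0, 1/2, 0)ᵀ = (0, -1/2, 0)ᵀ

p = (0, -1/2, 0)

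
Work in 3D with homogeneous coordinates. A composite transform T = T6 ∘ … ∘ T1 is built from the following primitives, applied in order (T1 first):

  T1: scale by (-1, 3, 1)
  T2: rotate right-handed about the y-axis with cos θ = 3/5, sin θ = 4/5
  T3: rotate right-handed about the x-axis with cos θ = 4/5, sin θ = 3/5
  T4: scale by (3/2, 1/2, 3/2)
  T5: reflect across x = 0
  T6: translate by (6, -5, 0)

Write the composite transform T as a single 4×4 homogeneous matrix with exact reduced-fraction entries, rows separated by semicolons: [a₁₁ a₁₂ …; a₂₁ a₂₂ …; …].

T = [9/10 0 -6/5 6; -6/25 6/5 -9/50 -5; 24/25 27/10 18/25 0; 0 0 0 1]

T1 = [-1 0 0 0; 0 3 0 0; 0 0 1 0; 0 0 0 1]
T2·T1 = [-3/5 0 4/5 0; 0 3 0 0; 4/5 0 3/5 0; 0 0 0 1]
T3·…·T1 = [-3/5 0 4/5 0; -12/25 12/5 -9/25 0; 16/25 9/5 12/25 0; 0 0 0 1]
T4·…·T1 = [-9/10 0 6/5 0; -6/25 6/5 -9/50 0; 24/25 27/10 18/25 0; 0 0 0 1]
T5·…·T1 = [9/10 0 -6/5 0; -6/25 6/5 -9/50 0; 24/25 27/10 18/25 0; 0 0 0 1]
T6·…·T1 = [9/10 0 -6/5 6; -6/25 6/5 -9/50 -5; 24/25 27/10 18/25 0; 0 0 0 1]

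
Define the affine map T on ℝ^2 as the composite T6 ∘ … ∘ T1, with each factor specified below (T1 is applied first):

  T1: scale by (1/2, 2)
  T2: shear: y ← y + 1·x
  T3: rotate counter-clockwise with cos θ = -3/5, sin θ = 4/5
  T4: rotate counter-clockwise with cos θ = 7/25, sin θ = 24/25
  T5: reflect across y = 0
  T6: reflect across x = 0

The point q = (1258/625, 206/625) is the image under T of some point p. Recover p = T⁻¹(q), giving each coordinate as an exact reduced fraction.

T1 = [1/2 0 0; 0 2 0; 0 0 1]
T2·T1 = [1/2 0 0; 1/2 2 0; 0 0 1]
T3·…·T1 = [-7/10 -8/5 0; 1/10 -6/5 0; 0 0 1]
T4·…·T1 = [-73/250 88/125 0; -161/250 -234/125 0; 0 0 1]
T5·…·T1 = [-73/250 88/125 0; 161/250 234/125 0; 0 0 1]
T6·…·T1 = [73/250 -88/125 0; 161/250 234/125 0; 0 0 1]
det M = 1; M⁻¹ = [234/125 88/125 0; -161/250 73/250 0; 0 0 1]
M⁻¹ · (1258/625, 206/625)ᵀ = (4, -6/5)ᵀ

p = (4, -6/5)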